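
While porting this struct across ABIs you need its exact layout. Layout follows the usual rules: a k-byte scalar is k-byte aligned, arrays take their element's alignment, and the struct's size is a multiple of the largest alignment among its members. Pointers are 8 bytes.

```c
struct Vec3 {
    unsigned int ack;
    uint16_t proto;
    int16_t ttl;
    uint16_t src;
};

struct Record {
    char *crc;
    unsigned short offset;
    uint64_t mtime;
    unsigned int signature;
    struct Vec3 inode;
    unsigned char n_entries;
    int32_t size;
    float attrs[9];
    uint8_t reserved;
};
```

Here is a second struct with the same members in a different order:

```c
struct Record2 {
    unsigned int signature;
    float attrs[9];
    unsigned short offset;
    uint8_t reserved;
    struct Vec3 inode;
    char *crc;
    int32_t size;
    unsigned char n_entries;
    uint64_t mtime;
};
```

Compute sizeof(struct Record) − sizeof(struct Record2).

8

Vec3: ack at 0 (size 4, align 4) → ends 4; proto at 4 (size 2, align 2) → ends 6; ttl at 6 (size 2, align 2) → ends 8; src at 8 (size 2, align 2) → ends 10; tail pad 2 to reach multiple of 4; total 12 bytes, alignment 4
crc at 0 (size 8, align 8) → ends 8
offset at 8 (size 2, align 2) → ends 10
pad 6 to align 8 for mtime
mtime at 16 (size 8, align 8) → ends 24
signature at 24 (size 4, align 4) → ends 28
inode at 28 (size 12, align 4) → ends 40
n_entries at 40 (size 1, align 1) → ends 41
pad 3 to align 4 for size
size at 44 (size 4, align 4) → ends 48
attrs at 48 (size 36, align 4) → ends 84
reserved at 84 (size 1, align 1) → ends 85
tail pad 3 to reach multiple of 8
total 88 bytes, alignment 8
— Record2 —
signature at 0 (size 4, align 4) → ends 4
attrs at 4 (size 36, align 4) → ends 40
offset at 40 (size 2, align 2) → ends 42
reserved at 42 (size 1, align 1) → ends 43
pad 1 to align 4 for inode
inode at 44 (size 12, align 4) → ends 56
crc at 56 (size 8, align 8) → ends 64
size at 64 (size 4, align 4) → ends 68
n_entries at 68 (size 1, align 1) → ends 69
pad 3 to align 8 for mtime
mtime at 72 (size 8, align 8) → ends 80
total 80 bytes, alignment 8
88 − 80 = 8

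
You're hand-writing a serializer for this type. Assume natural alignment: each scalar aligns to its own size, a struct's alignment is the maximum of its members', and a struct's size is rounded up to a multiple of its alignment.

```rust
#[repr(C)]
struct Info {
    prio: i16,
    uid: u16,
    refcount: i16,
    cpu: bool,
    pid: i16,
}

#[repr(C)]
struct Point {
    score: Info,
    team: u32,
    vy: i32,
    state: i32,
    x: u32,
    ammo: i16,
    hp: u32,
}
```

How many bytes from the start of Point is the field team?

Info: prio at 0 (size 2, align 2) → ends 2; uid at 2 (size 2, align 2) → ends 4; refcount at 4 (size 2, align 2) → ends 6; cpu at 6 (size 1, align 1) → ends 7; pad 1 to align 2 for pid; pid at 8 (size 2, align 2) → ends 10; total 10 bytes, alignment 2
score at 0 (size 10, align 2) → ends 10
pad 2 to align 4 for team
team at 12 (size 4, align 4) → ends 16

12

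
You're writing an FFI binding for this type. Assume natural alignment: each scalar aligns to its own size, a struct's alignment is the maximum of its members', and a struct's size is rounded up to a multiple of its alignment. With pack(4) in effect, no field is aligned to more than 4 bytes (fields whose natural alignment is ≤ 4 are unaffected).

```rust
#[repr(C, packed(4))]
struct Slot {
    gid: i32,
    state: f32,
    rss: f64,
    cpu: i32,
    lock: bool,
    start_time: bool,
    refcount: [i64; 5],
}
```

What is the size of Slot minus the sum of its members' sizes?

2

0..4  gid  (4B, 4-aligned)
4..8  state  (4B, 4-aligned)
8..16  rss  (8B, 4-aligned)
16..20  cpu  (4B, 4-aligned)
20..21  lock  (1B, 1-aligned)
21..22  start_time  (1B, 1-aligned)
22..24  -- padding (2B)
24..64  refcount  (40B, 4-aligned)
sizeof = 64, alignof = 4
data bytes 62, size 64 → padding 2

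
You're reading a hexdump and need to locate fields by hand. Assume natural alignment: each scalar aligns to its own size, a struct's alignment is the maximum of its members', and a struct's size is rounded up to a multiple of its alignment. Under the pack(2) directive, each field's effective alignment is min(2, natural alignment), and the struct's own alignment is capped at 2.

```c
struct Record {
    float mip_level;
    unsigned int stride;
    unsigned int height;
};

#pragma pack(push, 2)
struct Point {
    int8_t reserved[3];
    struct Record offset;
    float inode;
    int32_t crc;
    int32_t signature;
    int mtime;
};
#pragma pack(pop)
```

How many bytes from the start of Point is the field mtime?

28

Record: @0: mip_level [4B, align 4] → 4; @4: stride [4B, align 4] → 8; @8: height [4B, align 4] → 12; size 12, align 4
@0: reserved [3B, align 1] → 3
+1 pad (align 2)
@4: offset [12B, align 2] → 16
@16: inode [4B, align 2] → 20
@20: crc [4B, align 2] → 24
@24: signature [4B, align 2] → 28
@28: mtime [4B, align 2] → 32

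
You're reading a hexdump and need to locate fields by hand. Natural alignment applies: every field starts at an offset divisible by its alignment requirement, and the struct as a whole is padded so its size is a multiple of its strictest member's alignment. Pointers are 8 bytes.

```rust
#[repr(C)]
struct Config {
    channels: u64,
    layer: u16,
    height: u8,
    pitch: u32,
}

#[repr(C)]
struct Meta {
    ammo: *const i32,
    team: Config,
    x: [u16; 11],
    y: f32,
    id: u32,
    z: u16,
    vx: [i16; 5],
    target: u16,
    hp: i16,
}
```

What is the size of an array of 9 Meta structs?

Config: channels at 0 (size 8, align 8) → ends 8; layer at 8 (size 2, align 2) → ends 10; height at 10 (size 1, align 1) → ends 11; pad 1 to align 4 for pitch; pitch at 12 (size 4, align 4) → ends 16; total 16 bytes, alignment 8
ammo at 0 (size 8, align 8) → ends 8
team at 8 (size 16, align 8) → ends 24
x at 24 (size 22, align 2) → ends 46
pad 2 to align 4 for y
y at 48 (size 4, align 4) → ends 52
id at 52 (size 4, align 4) → ends 56
z at 56 (size 2, align 2) → ends 58
vx at 58 (size 10, align 2) → ends 68
target at 68 (size 2, align 2) → ends 70
hp at 70 (size 2, align 2) → ends 72
total 72 bytes, alignment 8
array of 9: 9 × 72 = 648

648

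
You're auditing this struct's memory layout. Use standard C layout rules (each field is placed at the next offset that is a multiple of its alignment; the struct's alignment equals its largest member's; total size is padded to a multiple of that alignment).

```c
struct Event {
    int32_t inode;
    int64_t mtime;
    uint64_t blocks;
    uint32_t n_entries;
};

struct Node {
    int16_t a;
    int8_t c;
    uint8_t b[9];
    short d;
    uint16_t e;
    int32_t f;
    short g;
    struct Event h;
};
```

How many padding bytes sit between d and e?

0

Event: 0..4  inode  (4B, 4-aligned); 4..8  -- padding (4B); 8..16  mtime  (8B, 8-aligned); 16..24  blocks  (8B, 8-aligned); 24..28  n_entries  (4B, 4-aligned); 28..32  -- tail padding (4B); sizeof = 32, alignof = 8
0..2  a  (2B, 2-aligned)
2..3  c  (1B, 1-aligned)
3..12  b  (9B, 1-aligned)
12..14  d  (2B, 2-aligned)
14..16  e  (2B, 2-aligned)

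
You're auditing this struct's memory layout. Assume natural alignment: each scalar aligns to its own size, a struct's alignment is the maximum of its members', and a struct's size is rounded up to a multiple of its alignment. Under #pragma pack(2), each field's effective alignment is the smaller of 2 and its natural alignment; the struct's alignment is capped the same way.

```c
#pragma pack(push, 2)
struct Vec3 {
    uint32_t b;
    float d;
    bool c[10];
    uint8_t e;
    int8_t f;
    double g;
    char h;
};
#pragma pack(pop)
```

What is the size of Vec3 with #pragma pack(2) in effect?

30

b at 0 (size 4, align 2) → ends 4
d at 4 (size 4, align 2) → ends 8
c at 8 (size 10, align 1) → ends 18
e at 18 (size 1, align 1) → ends 19
f at 19 (size 1, align 1) → ends 20
g at 20 (size 8, align 2) → ends 28
h at 28 (size 1, align 1) → ends 29
tail pad 1 to reach multiple of 2
total 30 bytes, alignment 2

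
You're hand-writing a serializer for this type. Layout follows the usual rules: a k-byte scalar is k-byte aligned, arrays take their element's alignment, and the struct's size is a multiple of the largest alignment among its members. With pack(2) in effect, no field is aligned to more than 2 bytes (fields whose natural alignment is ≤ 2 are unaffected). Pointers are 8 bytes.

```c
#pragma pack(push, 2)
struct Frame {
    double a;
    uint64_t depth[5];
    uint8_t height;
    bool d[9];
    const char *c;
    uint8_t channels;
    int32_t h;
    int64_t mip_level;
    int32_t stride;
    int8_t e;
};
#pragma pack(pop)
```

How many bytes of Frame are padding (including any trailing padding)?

@0: a [8B, align 2] → 8
@8: depth [40B, align 2] → 48
@48: height [1B, align 1] → 49
@49: d [9B, align 1] → 58
@58: c [8B, align 2] → 66
@66: channels [1B, align 1] → 67
+1 pad (align 2)
@68: h [4B, align 2] → 72
@72: mip_level [8B, align 2] → 80
@80: stride [4B, align 2] → 84
@84: e [1B, align 1] → 85
+1 tail pad (align 2)
size 86, align 2
data bytes 84, size 86 → padding 2

2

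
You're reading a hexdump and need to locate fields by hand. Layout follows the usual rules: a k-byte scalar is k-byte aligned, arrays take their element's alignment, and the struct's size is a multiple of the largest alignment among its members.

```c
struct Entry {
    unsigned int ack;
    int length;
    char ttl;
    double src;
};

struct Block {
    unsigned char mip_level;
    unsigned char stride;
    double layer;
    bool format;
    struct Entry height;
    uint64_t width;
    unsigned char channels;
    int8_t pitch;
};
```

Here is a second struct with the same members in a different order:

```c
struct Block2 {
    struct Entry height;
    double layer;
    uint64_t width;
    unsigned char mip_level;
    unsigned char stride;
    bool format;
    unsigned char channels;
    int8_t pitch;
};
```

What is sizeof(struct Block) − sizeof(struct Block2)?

Entry: 0..4  ack  (4B, 4-aligned); 4..8  length  (4B, 4-aligned); 8..9  ttl  (1B, 1-aligned); 9..16  -- padding (7B); 16..24  src  (8B, 8-aligned); sizeof = 24, alignof = 8
0..1  mip_level  (1B, 1-aligned)
1..2  stride  (1B, 1-aligned)
2..8  -- padding (6B)
8..16  layer  (8B, 8-aligned)
16..17  format  (1B, 1-aligned)
17..24  -- padding (7B)
24..48  height  (24B, 8-aligned)
48..56  width  (8B, 8-aligned)
56..57  channels  (1B, 1-aligned)
57..58  pitch  (1B, 1-aligned)
58..64  -- tail padding (6B)
sizeof = 64, alignof = 8
— Block2 —
0..24  height  (24B, 8-aligned)
24..32  layer  (8B, 8-aligned)
32..40  width  (8B, 8-aligned)
40..41  mip_level  (1B, 1-aligned)
41..42  stride  (1B, 1-aligned)
42..43  format  (1B, 1-aligned)
43..44  channels  (1B, 1-aligned)
44..45  pitch  (1B, 1-aligned)
45..48  -- tail padding (3B)
sizeof = 48, alignof = 8
64 − 48 = 16

16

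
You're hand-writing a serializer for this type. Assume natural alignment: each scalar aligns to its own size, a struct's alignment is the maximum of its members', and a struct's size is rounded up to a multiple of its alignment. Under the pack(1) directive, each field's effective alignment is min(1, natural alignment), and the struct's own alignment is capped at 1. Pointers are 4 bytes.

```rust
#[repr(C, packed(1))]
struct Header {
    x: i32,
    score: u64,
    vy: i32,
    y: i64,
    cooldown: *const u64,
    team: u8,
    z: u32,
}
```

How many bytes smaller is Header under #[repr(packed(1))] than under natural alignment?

natural layout:
  0..4  x  (4B, 4-aligned)
  4..8  -- padding (4B)
  8..16  score  (8B, 8-aligned)
  16..20  vy  (4B, 4-aligned)
  20..24  -- padding (4B)
  24..32  y  (8B, 8-aligned)
  32..36  cooldown  (4B, 4-aligned)
  36..37  team  (1B, 1-aligned)
  37..40  -- padding (3B)
  40..44  z  (4B, 4-aligned)
  44..48  -- tail padding (4B)
  sizeof = 48, alignof = 8
packed(1) layout:
  0..4  x  (4B, 1-aligned)
  4..12  score  (8B, 1-aligned)
  12..16  vy  (4B, 1-aligned)
  16..24  y  (8B, 1-aligned)
  24..28  cooldown  (4B, 1-aligned)
  28..29  team  (1B, 1-aligned)
  29..33  z  (4B, 1-aligned)
  sizeof = 33, alignof = 1
48 − 33 = 15

15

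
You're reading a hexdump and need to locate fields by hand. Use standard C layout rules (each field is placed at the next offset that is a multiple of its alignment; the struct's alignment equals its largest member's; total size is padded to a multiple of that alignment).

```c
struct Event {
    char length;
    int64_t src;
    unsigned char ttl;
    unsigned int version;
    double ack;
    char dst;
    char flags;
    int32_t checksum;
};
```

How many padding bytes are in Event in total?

0..1  length  (1B, 1-aligned)
1..8  -- padding (7B)
8..16  src  (8B, 8-aligned)
16..17  ttl  (1B, 1-aligned)
17..20  -- padding (3B)
20..24  version  (4B, 4-aligned)
24..32  ack  (8B, 8-aligned)
32..33  dst  (1B, 1-aligned)
33..34  flags  (1B, 1-aligned)
34..36  -- padding (2B)
36..40  checksum  (4B, 4-aligned)
sizeof = 40, alignof = 8
data bytes 28, size 40 → padding 12

12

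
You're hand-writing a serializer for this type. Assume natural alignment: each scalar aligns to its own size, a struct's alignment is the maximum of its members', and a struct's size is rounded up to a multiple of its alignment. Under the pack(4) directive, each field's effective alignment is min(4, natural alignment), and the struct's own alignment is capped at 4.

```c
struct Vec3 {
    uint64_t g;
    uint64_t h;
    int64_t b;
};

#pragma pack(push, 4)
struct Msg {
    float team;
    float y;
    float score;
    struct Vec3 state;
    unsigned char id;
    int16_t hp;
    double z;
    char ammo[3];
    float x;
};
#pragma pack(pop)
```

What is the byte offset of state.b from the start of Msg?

28

Vec3: g at 0 (size 8, align 8) → ends 8; h at 8 (size 8, align 8) → ends 16; b at 16 (size 8, align 8) → ends 24; total 24 bytes, alignment 8
team at 0 (size 4, align 4) → ends 4
y at 4 (size 4, align 4) → ends 8
score at 8 (size 4, align 4) → ends 12
state at 12 (size 24, align 4) → ends 36
within Vec3: b at 16
12 + 16 = 28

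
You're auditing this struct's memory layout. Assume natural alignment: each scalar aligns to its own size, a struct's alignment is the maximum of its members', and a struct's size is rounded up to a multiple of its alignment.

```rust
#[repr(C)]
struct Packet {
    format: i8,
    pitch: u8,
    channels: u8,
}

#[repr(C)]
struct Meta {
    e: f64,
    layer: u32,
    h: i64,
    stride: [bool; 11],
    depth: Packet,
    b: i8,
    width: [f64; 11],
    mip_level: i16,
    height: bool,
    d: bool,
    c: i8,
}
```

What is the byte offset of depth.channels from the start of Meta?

Packet: @0: format [1B, align 1] → 1; @1: pitch [1B, align 1] → 2; @2: channels [1B, align 1] → 3; size 3, align 1
@0: e [8B, align 8] → 8
@8: layer [4B, align 4] → 12
+4 pad (align 8)
@16: h [8B, align 8] → 24
@24: stride [11B, align 1] → 35
@35: depth [3B, align 1] → 38
within Packet: channels at 2
35 + 2 = 37

37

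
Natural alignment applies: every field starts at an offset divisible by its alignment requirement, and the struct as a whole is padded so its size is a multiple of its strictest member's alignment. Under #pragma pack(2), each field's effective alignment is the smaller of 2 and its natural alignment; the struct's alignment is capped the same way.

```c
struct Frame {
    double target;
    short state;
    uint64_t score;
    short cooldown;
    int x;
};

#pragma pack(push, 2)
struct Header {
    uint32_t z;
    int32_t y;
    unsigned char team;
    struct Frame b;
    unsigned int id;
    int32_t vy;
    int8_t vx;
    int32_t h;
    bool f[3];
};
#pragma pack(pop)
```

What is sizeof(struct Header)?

60

Frame: @0: target [8B, align 8] → 8; @8: state [2B, align 2] → 10; +6 pad (align 8); @16: score [8B, align 8] → 24; @24: cooldown [2B, align 2] → 26; +2 pad (align 4); @28: x [4B, align 4] → 32; size 32, align 8
@0: z [4B, align 2] → 4
@4: y [4B, align 2] → 8
@8: team [1B, align 1] → 9
+1 pad (align 2)
@10: b [32B, align 2] → 42
@42: id [4B, align 2] → 46
@46: vy [4B, align 2] → 50
@50: vx [1B, align 1] → 51
+1 pad (align 2)
@52: h [4B, align 2] → 56
@56: f [3B, align 1] → 59
+1 tail pad (align 2)
size 60, align 2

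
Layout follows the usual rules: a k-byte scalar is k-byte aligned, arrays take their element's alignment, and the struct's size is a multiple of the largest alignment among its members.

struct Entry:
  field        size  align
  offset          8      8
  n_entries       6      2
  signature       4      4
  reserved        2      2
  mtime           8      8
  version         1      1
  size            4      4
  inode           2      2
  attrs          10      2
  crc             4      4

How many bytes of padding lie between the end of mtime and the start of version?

@0: offset [8B, align 8] → 8
@8: n_entries [6B, align 2] → 14
+2 pad (align 4)
@16: signature [4B, align 4] → 20
@20: reserved [2B, align 2] → 22
+2 pad (align 8)
@24: mtime [8B, align 8] → 32
@32: version [1B, align 1] → 33

0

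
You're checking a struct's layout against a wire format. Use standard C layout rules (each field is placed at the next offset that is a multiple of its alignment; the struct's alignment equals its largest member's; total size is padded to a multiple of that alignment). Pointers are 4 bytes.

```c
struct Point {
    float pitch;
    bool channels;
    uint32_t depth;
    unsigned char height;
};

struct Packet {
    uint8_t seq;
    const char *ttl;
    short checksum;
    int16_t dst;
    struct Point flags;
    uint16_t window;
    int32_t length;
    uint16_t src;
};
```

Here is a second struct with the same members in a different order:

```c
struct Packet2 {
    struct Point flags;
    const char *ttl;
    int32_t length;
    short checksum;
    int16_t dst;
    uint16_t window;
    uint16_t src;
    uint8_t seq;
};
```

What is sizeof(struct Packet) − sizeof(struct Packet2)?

Point: 0..4  pitch  (4B, 4-aligned); 4..5  channels  (1B, 1-aligned); 5..8  -- padding (3B); 8..12  depth  (4B, 4-aligned); 12..13  height  (1B, 1-aligned); 13..16  -- tail padding (3B); sizeof = 16, alignof = 4
0..1  seq  (1B, 1-aligned)
1..4  -- padding (3B)
4..8  ttl  (4B, 4-aligned)
8..10  checksum  (2B, 2-aligned)
10..12  dst  (2B, 2-aligned)
12..28  flags  (16B, 4-aligned)
28..30  window  (2B, 2-aligned)
30..32  -- padding (2B)
32..36  length  (4B, 4-aligned)
36..38  src  (2B, 2-aligned)
38..40  -- tail padding (2B)
sizeof = 40, alignof = 4
— Packet2 —
0..16  flags  (16B, 4-aligned)
16..20  ttl  (4B, 4-aligned)
20..24  length  (4B, 4-aligned)
24..26  checksum  (2B, 2-aligned)
26..28  dst  (2B, 2-aligned)
28..30  window  (2B, 2-aligned)
30..32  src  (2B, 2-aligned)
32..33  seq  (1B, 1-aligned)
33..36  -- tail padding (3B)
sizeof = 36, alignof = 4
40 − 36 = 4

4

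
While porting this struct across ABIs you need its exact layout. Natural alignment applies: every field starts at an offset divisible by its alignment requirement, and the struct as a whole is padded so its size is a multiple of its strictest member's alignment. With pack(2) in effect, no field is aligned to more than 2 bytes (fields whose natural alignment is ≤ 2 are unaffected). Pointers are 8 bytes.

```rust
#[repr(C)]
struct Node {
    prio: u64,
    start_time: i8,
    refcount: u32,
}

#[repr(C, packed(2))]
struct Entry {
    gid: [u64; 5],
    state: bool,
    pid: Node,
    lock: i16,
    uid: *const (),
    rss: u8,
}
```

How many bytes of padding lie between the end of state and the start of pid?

1

Node: @0: prio [8B, align 8] → 8; @8: start_time [1B, align 1] → 9; +3 pad (align 4); @12: refcount [4B, align 4] → 16; size 16, align 8
@0: gid [40B, align 2] → 40
@40: state [1B, align 1] → 41
+1 pad (align 2)
@42: pid [16B, align 2] → 58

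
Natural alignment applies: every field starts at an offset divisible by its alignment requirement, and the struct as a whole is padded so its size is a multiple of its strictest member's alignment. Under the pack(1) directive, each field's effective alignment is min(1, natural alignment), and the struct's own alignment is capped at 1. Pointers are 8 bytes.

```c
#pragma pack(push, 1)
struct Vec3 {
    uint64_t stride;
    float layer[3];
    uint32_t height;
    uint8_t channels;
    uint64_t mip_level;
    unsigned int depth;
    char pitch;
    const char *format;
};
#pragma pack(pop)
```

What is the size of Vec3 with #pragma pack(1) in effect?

46

stride at 0 (size 8, align 1) → ends 8
layer at 8 (size 12, align 1) → ends 20
height at 20 (size 4, align 1) → ends 24
channels at 24 (size 1, align 1) → ends 25
mip_level at 25 (size 8, align 1) → ends 33
depth at 33 (size 4, align 1) → ends 37
pitch at 37 (size 1, align 1) → ends 38
format at 38 (size 8, align 1) → ends 46
total 46 bytes, alignment 1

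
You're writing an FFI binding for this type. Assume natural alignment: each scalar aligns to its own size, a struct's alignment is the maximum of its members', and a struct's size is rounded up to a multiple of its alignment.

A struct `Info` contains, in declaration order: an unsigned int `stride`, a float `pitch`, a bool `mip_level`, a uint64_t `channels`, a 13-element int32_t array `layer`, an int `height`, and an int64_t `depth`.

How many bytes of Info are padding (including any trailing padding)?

stride at 0 (size 4, align 4) → ends 4
pitch at 4 (size 4, align 4) → ends 8
mip_level at 8 (size 1, align 1) → ends 9
pad 7 to align 8 for channels
channels at 16 (size 8, align 8) → ends 24
layer at 24 (size 52, align 4) → ends 76
height at 76 (size 4, align 4) → ends 80
depth at 80 (size 8, align 8) → ends 88
total 88 bytes, alignment 8
data bytes 81, size 88 → padding 7

7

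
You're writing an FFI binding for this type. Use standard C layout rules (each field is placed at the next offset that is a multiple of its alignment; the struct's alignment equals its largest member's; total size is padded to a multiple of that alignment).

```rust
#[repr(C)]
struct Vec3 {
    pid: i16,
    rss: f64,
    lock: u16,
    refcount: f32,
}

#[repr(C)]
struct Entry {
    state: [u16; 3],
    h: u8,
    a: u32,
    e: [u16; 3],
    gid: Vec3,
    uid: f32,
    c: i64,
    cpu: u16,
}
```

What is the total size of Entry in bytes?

72

Vec3: @0: pid [2B, align 2] → 2; +6 pad (align 8); @8: rss [8B, align 8] → 16; @16: lock [2B, align 2] → 18; +2 pad (align 4); @20: refcount [4B, align 4] → 24; size 24, align 8
@0: state [6B, align 2] → 6
@6: h [1B, align 1] → 7
+1 pad (align 4)
@8: a [4B, align 4] → 12
@12: e [6B, align 2] → 18
+6 pad (align 8)
@24: gid [24B, align 8] → 48
@48: uid [4B, align 4] → 52
+4 pad (align 8)
@56: c [8B, align 8] → 64
@64: cpu [2B, align 2] → 66
+6 tail pad (align 8)
size 72, align 8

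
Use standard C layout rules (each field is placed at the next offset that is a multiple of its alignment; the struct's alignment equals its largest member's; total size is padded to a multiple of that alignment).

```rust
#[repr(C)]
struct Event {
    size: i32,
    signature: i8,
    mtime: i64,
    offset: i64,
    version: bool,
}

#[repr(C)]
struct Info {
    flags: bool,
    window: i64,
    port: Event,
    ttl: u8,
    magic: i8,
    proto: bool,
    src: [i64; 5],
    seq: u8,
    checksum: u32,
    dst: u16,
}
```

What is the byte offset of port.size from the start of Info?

16

Event: 0..4  size  (4B, 4-aligned); 4..5  signature  (1B, 1-aligned); 5..8  -- padding (3B); 8..16  mtime  (8B, 8-aligned); 16..24  offset  (8B, 8-aligned); 24..25  version  (1B, 1-aligned); 25..32  -- tail padding (7B); sizeof = 32, alignof = 8
0..1  flags  (1B, 1-aligned)
1..8  -- padding (7B)
8..16  window  (8B, 8-aligned)
16..48  port  (32B, 8-aligned)
within Event: size at 0
16 + 0 = 16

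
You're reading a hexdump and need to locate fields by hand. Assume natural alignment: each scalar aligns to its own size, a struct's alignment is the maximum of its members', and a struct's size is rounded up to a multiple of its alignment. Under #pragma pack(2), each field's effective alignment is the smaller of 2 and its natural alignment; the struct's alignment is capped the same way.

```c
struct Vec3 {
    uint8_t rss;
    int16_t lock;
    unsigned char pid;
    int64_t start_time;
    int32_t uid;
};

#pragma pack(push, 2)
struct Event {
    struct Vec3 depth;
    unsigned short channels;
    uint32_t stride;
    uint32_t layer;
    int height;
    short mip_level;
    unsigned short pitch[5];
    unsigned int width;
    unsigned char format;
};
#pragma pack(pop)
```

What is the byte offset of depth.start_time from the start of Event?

Vec3: 0..1  rss  (1B, 1-aligned); 1..2  -- padding (1B); 2..4  lock  (2B, 2-aligned); 4..5  pid  (1B, 1-aligned); 5..8  -- padding (3B); 8..16  start_time  (8B, 8-aligned); 16..20  uid  (4B, 4-aligned); 20..24  -- tail padding (4B); sizeof = 24, alignof = 8
0..24  depth  (24B, 2-aligned)
within Vec3: start_time at 8
0 + 8 = 8

8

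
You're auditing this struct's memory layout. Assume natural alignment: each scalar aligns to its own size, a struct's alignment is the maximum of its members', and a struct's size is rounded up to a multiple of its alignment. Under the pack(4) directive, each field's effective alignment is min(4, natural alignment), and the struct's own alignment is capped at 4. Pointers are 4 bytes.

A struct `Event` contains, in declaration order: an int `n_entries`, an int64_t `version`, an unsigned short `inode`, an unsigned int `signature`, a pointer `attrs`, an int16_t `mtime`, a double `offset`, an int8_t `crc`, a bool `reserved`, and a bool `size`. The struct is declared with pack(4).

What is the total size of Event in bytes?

@0: n_entries [4B, align 4] → 4
@4: version [8B, align 4] → 12
@12: inode [2B, align 2] → 14
+2 pad (align 4)
@16: signature [4B, align 4] → 20
@20: attrs [4B, align 4] → 24
@24: mtime [2B, align 2] → 26
+2 pad (align 4)
@28: offset [8B, align 4] → 36
@36: crc [1B, align 1] → 37
@37: reserved [1B, align 1] → 38
@38: size [1B, align 1] → 39
+1 tail pad (align 4)
size 40, align 4

40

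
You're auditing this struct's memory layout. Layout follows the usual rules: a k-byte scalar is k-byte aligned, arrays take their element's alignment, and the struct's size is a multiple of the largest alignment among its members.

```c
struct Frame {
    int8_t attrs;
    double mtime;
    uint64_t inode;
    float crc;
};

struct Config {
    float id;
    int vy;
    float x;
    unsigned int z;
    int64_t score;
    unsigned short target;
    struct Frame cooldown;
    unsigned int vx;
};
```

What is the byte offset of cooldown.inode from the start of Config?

48

Frame: 0..1  attrs  (1B, 1-aligned); 1..8  -- padding (7B); 8..16  mtime  (8B, 8-aligned); 16..24  inode  (8B, 8-aligned); 24..28  crc  (4B, 4-aligned); 28..32  -- tail padding (4B); sizeof = 32, alignof = 8
0..4  id  (4B, 4-aligned)
4..8  vy  (4B, 4-aligned)
8..12  x  (4B, 4-aligned)
12..16  z  (4B, 4-aligned)
16..24  score  (8B, 8-aligned)
24..26  target  (2B, 2-aligned)
26..32  -- padding (6B)
32..64  cooldown  (32B, 8-aligned)
within Frame: inode at 16
32 + 16 = 48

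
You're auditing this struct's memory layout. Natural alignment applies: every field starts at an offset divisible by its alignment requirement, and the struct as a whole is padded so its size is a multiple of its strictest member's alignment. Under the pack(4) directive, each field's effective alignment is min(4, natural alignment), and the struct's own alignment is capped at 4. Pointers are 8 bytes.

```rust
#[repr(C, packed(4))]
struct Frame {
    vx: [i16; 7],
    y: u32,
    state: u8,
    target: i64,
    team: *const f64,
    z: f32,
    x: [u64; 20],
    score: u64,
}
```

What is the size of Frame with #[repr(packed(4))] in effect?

212

@0: vx [14B, align 2] → 14
+2 pad (align 4)
@16: y [4B, align 4] → 20
@20: state [1B, align 1] → 21
+3 pad (align 4)
@24: target [8B, align 4] → 32
@32: team [8B, align 4] → 40
@40: z [4B, align 4] → 44
@44: x [160B, align 4] → 204
@204: score [8B, align 4] → 212
size 212, align 4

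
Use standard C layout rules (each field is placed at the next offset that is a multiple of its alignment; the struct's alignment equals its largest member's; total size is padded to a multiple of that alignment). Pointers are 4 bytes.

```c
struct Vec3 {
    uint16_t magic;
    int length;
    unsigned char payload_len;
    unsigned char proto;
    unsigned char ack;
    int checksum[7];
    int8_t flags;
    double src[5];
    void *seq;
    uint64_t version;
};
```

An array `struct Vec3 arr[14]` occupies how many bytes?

1456

0..2  magic  (2B, 2-aligned)
2..4  -- padding (2B)
4..8  length  (4B, 4-aligned)
8..9  payload_len  (1B, 1-aligned)
9..10  proto  (1B, 1-aligned)
10..11  ack  (1B, 1-aligned)
11..12  -- padding (1B)
12..40  checksum  (28B, 4-aligned)
40..41  flags  (1B, 1-aligned)
41..48  -- padding (7B)
48..88  src  (40B, 8-aligned)
88..92  seq  (4B, 4-aligned)
92..96  -- padding (4B)
96..104  version  (8B, 8-aligned)
sizeof = 104, alignof = 8
array of 14: 14 × 104 = 1456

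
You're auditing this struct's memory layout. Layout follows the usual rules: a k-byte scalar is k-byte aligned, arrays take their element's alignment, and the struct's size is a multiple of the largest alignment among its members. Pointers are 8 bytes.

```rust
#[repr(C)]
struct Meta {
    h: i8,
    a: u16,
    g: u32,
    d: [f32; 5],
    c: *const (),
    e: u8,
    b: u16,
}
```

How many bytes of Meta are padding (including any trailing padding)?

10

0..1  h  (1B, 1-aligned)
1..2  -- padding (1B)
2..4  a  (2B, 2-aligned)
4..8  g  (4B, 4-aligned)
8..28  d  (20B, 4-aligned)
28..32  -- padding (4B)
32..40  c  (8B, 8-aligned)
40..41  e  (1B, 1-aligned)
41..42  -- padding (1B)
42..44  b  (2B, 2-aligned)
44..48  -- tail padding (4B)
sizeof = 48, alignof = 8
data bytes 38, size 48 → padding 10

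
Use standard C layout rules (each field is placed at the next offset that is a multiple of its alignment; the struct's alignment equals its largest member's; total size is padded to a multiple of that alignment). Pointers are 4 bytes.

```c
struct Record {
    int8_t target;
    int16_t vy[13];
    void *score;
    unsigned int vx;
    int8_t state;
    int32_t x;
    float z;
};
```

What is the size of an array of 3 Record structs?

144

@0: target [1B, align 1] → 1
+1 pad (align 2)
@2: vy [26B, align 2] → 28
@28: score [4B, align 4] → 32
@32: vx [4B, align 4] → 36
@36: state [1B, align 1] → 37
+3 pad (align 4)
@40: x [4B, align 4] → 44
@44: z [4B, align 4] → 48
size 48, align 4
array of 3: 3 × 48 = 144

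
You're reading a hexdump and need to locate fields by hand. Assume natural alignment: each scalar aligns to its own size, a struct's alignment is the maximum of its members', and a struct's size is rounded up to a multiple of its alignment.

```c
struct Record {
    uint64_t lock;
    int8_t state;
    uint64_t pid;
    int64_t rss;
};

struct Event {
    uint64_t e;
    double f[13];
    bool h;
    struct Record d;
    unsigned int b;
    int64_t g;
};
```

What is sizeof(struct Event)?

168

Record: @0: lock [8B, align 8] → 8; @8: state [1B, align 1] → 9; +7 pad (align 8); @16: pid [8B, align 8] → 24; @24: rss [8B, align 8] → 32; size 32, align 8
@0: e [8B, align 8] → 8
@8: f [104B, align 8] → 112
@112: h [1B, align 1] → 113
+7 pad (align 8)
@120: d [32B, align 8] → 152
@152: b [4B, align 4] → 156
+4 pad (align 8)
@160: g [8B, align 8] → 168
size 168, align 8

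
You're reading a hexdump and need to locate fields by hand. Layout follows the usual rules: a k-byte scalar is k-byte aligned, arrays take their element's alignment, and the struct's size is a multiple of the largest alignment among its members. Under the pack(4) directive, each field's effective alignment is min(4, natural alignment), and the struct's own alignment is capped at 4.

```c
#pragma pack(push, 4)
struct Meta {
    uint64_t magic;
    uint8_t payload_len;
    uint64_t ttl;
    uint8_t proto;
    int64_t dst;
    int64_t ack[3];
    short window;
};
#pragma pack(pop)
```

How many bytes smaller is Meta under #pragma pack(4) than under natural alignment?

12

natural layout:
  @0: magic [8B, align 8] → 8
  @8: payload_len [1B, align 1] → 9
  +7 pad (align 8)
  @16: ttl [8B, align 8] → 24
  @24: proto [1B, align 1] → 25
  +7 pad (align 8)
  @32: dst [8B, align 8] → 40
  @40: ack [24B, align 8] → 64
  @64: window [2B, align 2] → 66
  +6 tail pad (align 8)
  size 72, align 8
packed(4) layout:
  @0: magic [8B, align 4] → 8
  @8: payload_len [1B, align 1] → 9
  +3 pad (align 4)
  @12: ttl [8B, align 4] → 20
  @20: proto [1B, align 1] → 21
  +3 pad (align 4)
  @24: dst [8B, align 4] → 32
  @32: ack [24B, align 4] → 56
  @56: window [2B, align 2] → 58
  +2 tail pad (align 4)
  size 60, align 4
72 − 60 = 12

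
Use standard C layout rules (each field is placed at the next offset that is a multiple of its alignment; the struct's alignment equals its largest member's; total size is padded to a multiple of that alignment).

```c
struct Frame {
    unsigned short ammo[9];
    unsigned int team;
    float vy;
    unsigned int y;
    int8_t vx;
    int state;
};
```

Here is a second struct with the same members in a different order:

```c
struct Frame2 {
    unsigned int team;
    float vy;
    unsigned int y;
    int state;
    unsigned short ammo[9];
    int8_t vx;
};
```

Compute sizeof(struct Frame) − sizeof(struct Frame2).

4

0..18  ammo  (18B, 2-aligned)
18..20  -- padding (2B)
20..24  team  (4B, 4-aligned)
24..28  vy  (4B, 4-aligned)
28..32  y  (4B, 4-aligned)
32..33  vx  (1B, 1-aligned)
33..36  -- padding (3B)
36..40  state  (4B, 4-aligned)
sizeof = 40, alignof = 4
— Frame2 —
0..4  team  (4B, 4-aligned)
4..8  vy  (4B, 4-aligned)
8..12  y  (4B, 4-aligned)
12..16  state  (4B, 4-aligned)
16..34  ammo  (18B, 2-aligned)
34..35  vx  (1B, 1-aligned)
35..36  -- tail padding (1B)
sizeof = 36, alignof = 4
40 − 36 = 4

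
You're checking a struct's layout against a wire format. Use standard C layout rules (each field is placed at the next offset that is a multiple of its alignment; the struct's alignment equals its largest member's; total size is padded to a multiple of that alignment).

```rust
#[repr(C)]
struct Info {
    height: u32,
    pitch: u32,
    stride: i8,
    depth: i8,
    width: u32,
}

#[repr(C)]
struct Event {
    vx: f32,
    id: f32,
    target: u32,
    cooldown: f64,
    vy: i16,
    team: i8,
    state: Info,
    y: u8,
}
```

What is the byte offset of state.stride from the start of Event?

Info: height at 0 (size 4, align 4) → ends 4; pitch at 4 (size 4, align 4) → ends 8; stride at 8 (size 1, align 1) → ends 9; depth at 9 (size 1, align 1) → ends 10; pad 2 to align 4 for width; width at 12 (size 4, align 4) → ends 16; total 16 bytes, alignment 4
vx at 0 (size 4, align 4) → ends 4
id at 4 (size 4, align 4) → ends 8
target at 8 (size 4, align 4) → ends 12
pad 4 to align 8 for cooldown
cooldown at 16 (size 8, align 8) → ends 24
vy at 24 (size 2, align 2) → ends 26
team at 26 (size 1, align 1) → ends 27
pad 1 to align 4 for state
state at 28 (size 16, align 4) → ends 44
within Info: stride at 8
28 + 8 = 36

36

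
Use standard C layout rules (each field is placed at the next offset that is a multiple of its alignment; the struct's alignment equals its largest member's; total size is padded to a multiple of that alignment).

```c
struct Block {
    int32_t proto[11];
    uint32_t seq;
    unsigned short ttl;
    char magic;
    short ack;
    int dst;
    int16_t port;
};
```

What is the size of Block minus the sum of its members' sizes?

proto at 0 (size 44, align 4) → ends 44
seq at 44 (size 4, align 4) → ends 48
ttl at 48 (size 2, align 2) → ends 50
magic at 50 (size 1, align 1) → ends 51
pad 1 to align 2 for ack
ack at 52 (size 2, align 2) → ends 54
pad 2 to align 4 for dst
dst at 56 (size 4, align 4) → ends 60
port at 60 (size 2, align 2) → ends 62
tail pad 2 to reach multiple of 4
total 64 bytes, alignment 4
data bytes 59, size 64 → padding 5

5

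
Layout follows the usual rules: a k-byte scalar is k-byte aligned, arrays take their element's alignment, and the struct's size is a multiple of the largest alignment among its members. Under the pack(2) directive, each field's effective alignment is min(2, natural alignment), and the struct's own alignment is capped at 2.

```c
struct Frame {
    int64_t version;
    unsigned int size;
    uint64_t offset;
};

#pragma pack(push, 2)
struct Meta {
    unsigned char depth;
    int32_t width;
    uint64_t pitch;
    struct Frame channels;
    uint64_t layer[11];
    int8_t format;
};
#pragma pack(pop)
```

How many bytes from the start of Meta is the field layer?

38

Frame: 0..8  version  (8B, 8-aligned); 8..12  size  (4B, 4-aligned); 12..16  -- padding (4B); 16..24  offset  (8B, 8-aligned); sizeof = 24, alignof = 8
0..1  depth  (1B, 1-aligned)
1..2  -- padding (1B)
2..6  width  (4B, 2-aligned)
6..14  pitch  (8B, 2-aligned)
14..38  channels  (24B, 2-aligned)
38..126  layer  (88B, 2-aligned)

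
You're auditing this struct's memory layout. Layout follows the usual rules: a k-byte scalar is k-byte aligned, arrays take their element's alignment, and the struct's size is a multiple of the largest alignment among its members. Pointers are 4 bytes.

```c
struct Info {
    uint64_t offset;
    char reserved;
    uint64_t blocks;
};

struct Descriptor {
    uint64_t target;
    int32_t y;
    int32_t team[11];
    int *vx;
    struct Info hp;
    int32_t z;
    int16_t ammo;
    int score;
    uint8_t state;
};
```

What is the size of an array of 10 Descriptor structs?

Info: @0: offset [8B, align 8] → 8; @8: reserved [1B, align 1] → 9; +7 pad (align 8); @16: blocks [8B, align 8] → 24; size 24, align 8
@0: target [8B, align 8] → 8
@8: y [4B, align 4] → 12
@12: team [44B, align 4] → 56
@56: vx [4B, align 4] → 60
+4 pad (align 8)
@64: hp [24B, align 8] → 88
@88: z [4B, align 4] → 92
@92: ammo [2B, align 2] → 94
+2 pad (align 4)
@96: score [4B, align 4] → 100
@100: state [1B, align 1] → 101
+3 tail pad (align 8)
size 104, align 8
array of 10: 10 × 104 = 1040

1040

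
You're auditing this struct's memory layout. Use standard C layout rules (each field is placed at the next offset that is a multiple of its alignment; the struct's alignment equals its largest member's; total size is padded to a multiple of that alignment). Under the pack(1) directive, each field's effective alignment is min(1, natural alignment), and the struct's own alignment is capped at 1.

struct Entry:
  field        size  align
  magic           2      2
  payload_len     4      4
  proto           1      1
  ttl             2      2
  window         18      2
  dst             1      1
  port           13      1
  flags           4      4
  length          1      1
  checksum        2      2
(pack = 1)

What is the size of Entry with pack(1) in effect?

@0: magic [2B, align 1] → 2
@2: payload_len [4B, align 1] → 6
@6: proto [1B, align 1] → 7
@7: ttl [2B, align 1] → 9
@9: window [18B, align 1] → 27
@27: dst [1B, align 1] → 28
@28: port [13B, align 1] → 41
@41: flags [4B, align 1] → 45
@45: length [1B, align 1] → 46
@46: checksum [2B, align 1] → 48
size 48, align 1

48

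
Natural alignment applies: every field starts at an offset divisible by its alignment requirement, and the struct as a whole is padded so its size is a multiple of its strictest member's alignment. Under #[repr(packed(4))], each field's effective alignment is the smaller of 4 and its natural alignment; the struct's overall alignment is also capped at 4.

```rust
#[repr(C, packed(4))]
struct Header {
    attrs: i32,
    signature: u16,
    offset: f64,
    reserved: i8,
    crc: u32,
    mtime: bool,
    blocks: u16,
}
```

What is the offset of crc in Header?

20

@0: attrs [4B, align 4] → 4
@4: signature [2B, align 2] → 6
+2 pad (align 4)
@8: offset [8B, align 4] → 16
@16: reserved [1B, align 1] → 17
+3 pad (align 4)
@20: crc [4B, align 4] → 24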